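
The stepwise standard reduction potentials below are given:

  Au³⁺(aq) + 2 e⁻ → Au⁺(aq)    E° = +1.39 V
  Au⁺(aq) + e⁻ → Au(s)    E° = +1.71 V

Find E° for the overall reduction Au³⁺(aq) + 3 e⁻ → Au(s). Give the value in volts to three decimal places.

Standard free energies of sequential steps add: ΔG°₃ = ΔG°₁ + ΔG°₂, so n₃E°₃ = n₁E°₁ + n₂E°₂.
E°₃ = (2×+1.39 + 1×+1.71) / 3 = (+4.490) / 3 = +1.497 V.

+1.497 V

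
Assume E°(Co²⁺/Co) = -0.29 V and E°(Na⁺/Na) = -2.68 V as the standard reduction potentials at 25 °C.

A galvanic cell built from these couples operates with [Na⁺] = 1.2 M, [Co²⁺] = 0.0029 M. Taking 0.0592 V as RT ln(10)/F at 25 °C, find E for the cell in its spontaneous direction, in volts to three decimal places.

Co²⁺/Co is the cathode (higher E°), Na⁺/Na the anode: E°cell = -0.29 − (-2.68) = +2.39 V, n = 2.
Overall: Co²⁺(aq) + 2 Na(s) → Co(s) + 2 Na⁺(aq)
Q = [Na⁺]^2 / ([Co²⁺]); log Q = 2.696.
E = E° − (0.0592/n) log Q = +2.39 − (0.0592/2)(2.696) = +2.310 V.

+2.310 V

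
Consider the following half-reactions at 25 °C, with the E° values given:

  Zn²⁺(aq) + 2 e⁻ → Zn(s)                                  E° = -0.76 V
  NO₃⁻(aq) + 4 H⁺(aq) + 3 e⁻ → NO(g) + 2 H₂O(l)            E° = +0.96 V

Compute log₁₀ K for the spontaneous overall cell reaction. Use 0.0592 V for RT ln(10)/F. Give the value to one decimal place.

Cathode: NO₃⁻/NO; anode: Zn²⁺/Zn. E°cell = +1.72 V, n = 6.
log K = nE°cell / 0.0592 = (6)(+1.72) / 0.0592 = 174.3.

174.3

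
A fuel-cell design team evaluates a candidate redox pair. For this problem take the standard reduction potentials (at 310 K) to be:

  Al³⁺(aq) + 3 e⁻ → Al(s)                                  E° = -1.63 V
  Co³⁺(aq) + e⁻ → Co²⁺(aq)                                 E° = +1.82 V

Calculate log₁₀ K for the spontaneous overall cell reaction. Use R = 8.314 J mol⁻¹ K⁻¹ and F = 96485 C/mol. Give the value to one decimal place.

Cathode: Co³⁺/Co²⁺; anode: Al³⁺/Al. E°cell = (+1.82) − (-1.63) = +3.45 V, with n = 3.
ΔG° = −nFE° = −RT ln K, so ln K = nFE°/(RT) = (3)(96485)(+3.45) / ((8.314)(310)) = 387.461.
log₁₀ K = 387.461 / ln 10 = 168.3.

168.3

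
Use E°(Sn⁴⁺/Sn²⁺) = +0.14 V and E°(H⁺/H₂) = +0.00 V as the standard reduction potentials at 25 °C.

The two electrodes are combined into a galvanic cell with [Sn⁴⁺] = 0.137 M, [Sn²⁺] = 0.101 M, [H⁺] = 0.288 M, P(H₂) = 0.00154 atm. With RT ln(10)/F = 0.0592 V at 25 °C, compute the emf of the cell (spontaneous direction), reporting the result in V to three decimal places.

+0.093 V

Sn⁴⁺/Sn²⁺ is the cathode (higher E°), H⁺/H₂ the anode: E°cell = +0.14 − (+0.00) = +0.14 V, n = 2.
Overall: Sn⁴⁺(aq) + H₂(g) → Sn²⁺(aq) + 2 H⁺(aq)
Q = [Sn²⁺]·[H⁺]^2 / ([Sn⁴⁺]·P(H₂)); log Q = 1.599.
E = E° − (0.0592/n) log Q = +0.14 − (0.0592/2)(1.599) = +0.093 V.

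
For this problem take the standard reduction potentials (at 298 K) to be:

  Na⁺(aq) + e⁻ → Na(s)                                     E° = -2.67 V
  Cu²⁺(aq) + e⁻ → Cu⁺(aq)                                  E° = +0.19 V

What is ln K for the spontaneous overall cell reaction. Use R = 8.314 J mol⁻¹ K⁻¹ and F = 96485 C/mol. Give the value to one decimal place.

Cathode: Cu²⁺/Cu⁺; anode: Na⁺/Na. E°cell = (+0.19) − (-2.67) = +2.86 V, with n = 1.
ΔG° = −nFE° = −RT ln K, so ln K = nFE°/(RT) = (1)(96485)(+2.86) / ((8.314)(298)) = 111.378.

111.4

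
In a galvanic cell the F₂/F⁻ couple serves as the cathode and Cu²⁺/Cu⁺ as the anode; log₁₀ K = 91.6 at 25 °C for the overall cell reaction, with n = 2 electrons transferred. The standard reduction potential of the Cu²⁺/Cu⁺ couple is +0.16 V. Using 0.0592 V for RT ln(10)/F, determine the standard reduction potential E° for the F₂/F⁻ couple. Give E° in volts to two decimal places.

+2.87 V

E°cell = (0.0592/n)·log K = (0.0592/2)(91.6) = +2.711 V.
Since F₂/F⁻ is the cathode and Cu²⁺/Cu⁺ the anode, E°cell = E°(F₂/F⁻) − E°(Cu²⁺/Cu⁺).
So E°(F₂/F⁻) = E°cell + E°(Cu²⁺/Cu⁺) = +2.711 + (+0.16) = +2.87 V.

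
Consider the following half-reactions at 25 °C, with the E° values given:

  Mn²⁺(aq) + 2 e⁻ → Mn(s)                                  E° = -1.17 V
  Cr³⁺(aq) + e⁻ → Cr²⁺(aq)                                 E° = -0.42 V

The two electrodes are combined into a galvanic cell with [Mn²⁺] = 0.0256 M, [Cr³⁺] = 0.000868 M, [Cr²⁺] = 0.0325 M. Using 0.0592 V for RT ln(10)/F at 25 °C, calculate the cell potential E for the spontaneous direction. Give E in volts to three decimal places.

+0.704 V

Cr³⁺/Cr²⁺ is the cathode (higher E°), Mn²⁺/Mn the anode: E°cell = -0.42 − (-1.17) = +0.75 V, n = 2.
Overall: 2 Cr³⁺(aq) + Mn(s) → 2 Cr²⁺(aq) + Mn²⁺(aq)
Q = [Cr²⁺]^2·[Mn²⁺] / ([Cr³⁺]^2); log Q = 1.555.
E = E° − (0.0592/n) log Q = +0.75 − (0.0592/2)(1.555) = +0.704 V.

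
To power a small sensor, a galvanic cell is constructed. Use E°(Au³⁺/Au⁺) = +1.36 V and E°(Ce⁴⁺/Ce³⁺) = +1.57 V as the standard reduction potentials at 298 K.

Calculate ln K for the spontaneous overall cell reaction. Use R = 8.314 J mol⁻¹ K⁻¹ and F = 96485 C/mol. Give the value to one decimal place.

16.4

Cathode: Ce⁴⁺/Ce³⁺; anode: Au³⁺/Au⁺. E°cell = (+1.57) − (+1.36) = +0.21 V, with n = 2.
ΔG° = −nFE° = −RT ln K, so ln K = nFE°/(RT) = (2)(96485)(+0.21) / ((8.314)(298)) = 16.356.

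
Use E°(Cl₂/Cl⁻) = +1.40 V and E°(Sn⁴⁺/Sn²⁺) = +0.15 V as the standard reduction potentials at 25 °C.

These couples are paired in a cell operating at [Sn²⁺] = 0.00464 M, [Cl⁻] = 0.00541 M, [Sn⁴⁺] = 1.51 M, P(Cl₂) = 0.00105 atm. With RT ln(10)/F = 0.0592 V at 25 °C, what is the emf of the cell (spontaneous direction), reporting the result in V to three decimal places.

Cl₂/Cl⁻ is the cathode (higher E°), Sn⁴⁺/Sn²⁺ the anode: E°cell = +1.40 − (+0.15) = +1.25 V, n = 2.
Overall: Cl₂(g) + Sn²⁺(aq) → 2 Cl⁻(aq) + Sn⁴⁺(aq)
Q = [Cl⁻]^2·[Sn⁴⁺] / (P(Cl₂)·[Sn²⁺]); log Q = 0.958.
E = E° − (0.0592/n) log Q = +1.25 − (0.0592/2)(0.958) = +1.222 V.

+1.222 V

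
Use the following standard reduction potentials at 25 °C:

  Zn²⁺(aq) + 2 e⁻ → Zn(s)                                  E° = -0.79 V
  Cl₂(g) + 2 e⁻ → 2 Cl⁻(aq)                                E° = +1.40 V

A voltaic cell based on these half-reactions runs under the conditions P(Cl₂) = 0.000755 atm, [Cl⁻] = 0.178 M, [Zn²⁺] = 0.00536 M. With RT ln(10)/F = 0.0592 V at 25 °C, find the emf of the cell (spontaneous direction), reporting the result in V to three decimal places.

Cl₂/Cl⁻ is the cathode (higher E°), Zn²⁺/Zn the anode: E°cell = +1.40 − (-0.79) = +2.19 V, n = 2.
Overall: Cl₂(g) + Zn(s) → 2 Cl⁻(aq) + Zn²⁺(aq)
Q = [Cl⁻]^2·[Zn²⁺] / (P(Cl₂)); log Q = -0.648.
E = E° − (0.0592/n) log Q = +2.19 − (0.0592/2)(-0.648) = +2.209 V.

+2.209 V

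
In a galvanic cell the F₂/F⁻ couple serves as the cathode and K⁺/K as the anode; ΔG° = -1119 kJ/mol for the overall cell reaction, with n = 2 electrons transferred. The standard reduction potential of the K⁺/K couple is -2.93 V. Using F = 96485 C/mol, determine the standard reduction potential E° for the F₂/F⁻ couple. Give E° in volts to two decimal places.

+2.87 V

E°cell = −ΔG°/(nF) = −(-1119×10³)/((2)(96485)) = +5.799 V.
Since F₂/F⁻ is the cathode and K⁺/K the anode, E°cell = E°(F₂/F⁻) − E°(K⁺/K).
So E°(F₂/F⁻) = E°cell + E°(K⁺/K) = +5.799 + (-2.93) = +2.87 V.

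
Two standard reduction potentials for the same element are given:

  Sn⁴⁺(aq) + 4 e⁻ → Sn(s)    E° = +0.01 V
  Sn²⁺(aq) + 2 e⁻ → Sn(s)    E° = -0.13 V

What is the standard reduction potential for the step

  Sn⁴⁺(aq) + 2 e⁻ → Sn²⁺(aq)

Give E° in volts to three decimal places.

Sequential free energies add, so n₃E°₃ = n₁E°₁ + n₂E°₂.
With n₃ = 4, and the known step contributing 2×(-0.13) V, the unknown satisfies 2·E° = 4×(+0.01) − 2×(-0.13) = +0.300.
E° = +0.300 / 2 = +0.150 V.

+0.150 V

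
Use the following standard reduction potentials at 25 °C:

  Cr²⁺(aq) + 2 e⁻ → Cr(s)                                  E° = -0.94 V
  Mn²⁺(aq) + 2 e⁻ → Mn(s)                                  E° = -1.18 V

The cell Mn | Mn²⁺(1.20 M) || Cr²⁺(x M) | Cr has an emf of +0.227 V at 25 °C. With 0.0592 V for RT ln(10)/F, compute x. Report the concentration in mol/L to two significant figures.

0.44 M

Cr²⁺/Cr is the cathode, Mn²⁺/Mn the anode: E°cell = +0.24 V, n = 2.
Overall reaction: Cr²⁺(aq) + Mn(s) → Cr(s) + Mn²⁺(aq); Q = [Mn²⁺]^1/[Cr²⁺]^1.
From E = E° − (0.0592/n) log Q: log Q = (E° − E)·n/0.0592 = (+0.24 − (+0.227))·2/0.0592 = 0.4392.
So 1·log[Cr²⁺] = 1·log(1.2) − log Q = 0.0792 − (0.4392) = -0.3600; [Cr²⁺] = 10^(-0.3600) ≈ 0.44 M.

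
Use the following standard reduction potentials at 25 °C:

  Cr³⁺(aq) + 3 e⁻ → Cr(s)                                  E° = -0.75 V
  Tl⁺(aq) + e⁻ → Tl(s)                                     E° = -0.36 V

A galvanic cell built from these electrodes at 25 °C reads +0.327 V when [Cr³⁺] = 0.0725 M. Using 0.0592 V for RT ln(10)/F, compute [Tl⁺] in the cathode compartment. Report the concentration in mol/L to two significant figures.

Tl⁺/Tl is the cathode, Cr³⁺/Cr the anode: E°cell = +0.39 V, n = 3.
Overall reaction: 3 Tl⁺(aq) + Cr(s) → 3 Tl(s) + Cr³⁺(aq); Q = [Cr³⁺]^1/[Tl⁺]^3.
From E = E° − (0.0592/n) log Q: log Q = (E° − E)·n/0.0592 = (+0.39 − (+0.327))·3/0.0592 = 3.1926.
So 3·log[Tl⁺] = 1·log(0.0725) − log Q = -1.1397 − (3.1926) = -4.3323; log[Tl⁺] = -4.3323 / 3 = -1.4441; [Tl⁺] = 10^(-1.4441) ≈ 0.036 M.

0.036 M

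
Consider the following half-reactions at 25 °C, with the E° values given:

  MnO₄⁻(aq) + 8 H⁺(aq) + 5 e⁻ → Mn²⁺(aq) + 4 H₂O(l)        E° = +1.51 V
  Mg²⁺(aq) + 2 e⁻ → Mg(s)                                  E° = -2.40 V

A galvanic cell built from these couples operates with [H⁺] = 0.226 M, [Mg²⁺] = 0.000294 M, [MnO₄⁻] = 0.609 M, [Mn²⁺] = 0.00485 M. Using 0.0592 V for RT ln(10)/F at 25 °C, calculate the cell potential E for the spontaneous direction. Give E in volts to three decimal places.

+3.978 V

MnO₄⁻/Mn²⁺ is the cathode (higher E°), Mg²⁺/Mg the anode: E°cell = +1.51 − (-2.40) = +3.91 V, n = 10.
Overall: 2 MnO₄⁻(aq) + 16 H⁺(aq) + 5 Mg(s) → 2 Mn²⁺(aq) + 8 H₂O(l) + 5 Mg²⁺(aq)
Q = [Mn²⁺]^2·[Mg²⁺]^5 / ([MnO₄⁻]^2·[H⁺]^16); log Q = -11.522.
E = E° − (0.0592/n) log Q = +3.91 − (0.0592/10)(-11.522) = +3.978 V.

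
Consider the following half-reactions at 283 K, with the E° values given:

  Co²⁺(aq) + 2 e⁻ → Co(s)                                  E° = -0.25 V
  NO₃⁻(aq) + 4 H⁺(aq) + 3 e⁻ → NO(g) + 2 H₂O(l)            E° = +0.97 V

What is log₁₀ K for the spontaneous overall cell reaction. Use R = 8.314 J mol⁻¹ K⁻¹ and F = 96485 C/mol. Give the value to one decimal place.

Cathode: NO₃⁻/NO; anode: Co²⁺/Co. E°cell = (+0.97) − (-0.25) = +1.22 V, with n = 6.
ΔG° = −nFE° = −RT ln K, so ln K = nFE°/(RT) = (6)(96485)(+1.22) / ((8.314)(283)) = 300.175.
log₁₀ K = 300.175 / ln 10 = 130.4.

130.4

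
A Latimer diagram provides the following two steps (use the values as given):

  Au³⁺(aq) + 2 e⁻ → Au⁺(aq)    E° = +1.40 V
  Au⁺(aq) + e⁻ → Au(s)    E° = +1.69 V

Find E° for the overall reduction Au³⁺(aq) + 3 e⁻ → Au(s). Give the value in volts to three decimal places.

+1.497 V

Since ΔG° = −nFE° is additive over sequential reductions, n₃E°₃ = n₁E°₁ + n₂E°₂.
E°₃ = (2×+1.40 + 1×+1.69) / 3 = (+4.490) / 3 = +1.497 V.
E° values themselves are not directly additive — weighting by electron count is essential.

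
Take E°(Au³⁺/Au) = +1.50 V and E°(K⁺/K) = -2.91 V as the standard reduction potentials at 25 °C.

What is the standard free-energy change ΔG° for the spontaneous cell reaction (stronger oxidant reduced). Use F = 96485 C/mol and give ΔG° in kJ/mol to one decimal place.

-1276.5 kJ/mol

Au³⁺/Au (E° = +1.50 V) is the cathode; K⁺/K (E° = -2.91 V) is the anode, so E°cell = +4.41 V.
Balancing electrons gives n = 3 (lcm of 3 and 1).
ΔG° = −nFE° = −(3)(96485)(+4.41) = -1,276,497 J = -1276.5 kJ/mol.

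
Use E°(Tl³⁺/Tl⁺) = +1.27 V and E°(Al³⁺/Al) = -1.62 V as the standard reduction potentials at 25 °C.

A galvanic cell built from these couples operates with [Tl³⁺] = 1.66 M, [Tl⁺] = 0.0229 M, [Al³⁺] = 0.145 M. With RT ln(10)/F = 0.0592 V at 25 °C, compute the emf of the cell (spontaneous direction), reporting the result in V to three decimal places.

+2.962 V

Tl³⁺/Tl⁺ is the cathode (higher E°), Al³⁺/Al the anode: E°cell = +1.27 − (-1.62) = +2.89 V, n = 6.
Overall: 3 Tl³⁺(aq) + 2 Al(s) → 3 Tl⁺(aq) + 2 Al³⁺(aq)
Q = [Tl⁺]^3·[Al³⁺]^2 / ([Tl³⁺]^3); log Q = -7.258.
E = E° − (0.0592/n) log Q = +2.89 − (0.0592/6)(-7.258) = +2.962 V.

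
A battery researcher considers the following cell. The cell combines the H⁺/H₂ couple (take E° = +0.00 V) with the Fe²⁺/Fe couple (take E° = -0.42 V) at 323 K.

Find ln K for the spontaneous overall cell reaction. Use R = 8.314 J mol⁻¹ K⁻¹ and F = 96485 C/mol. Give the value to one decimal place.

30.2

Cathode: H⁺/H₂; anode: Fe²⁺/Fe. E°cell = (+0.00) − (-0.42) = +0.42 V, with n = 2.
ΔG° = −nFE° = −RT ln K, so ln K = nFE°/(RT) = (2)(96485)(+0.42) / ((8.314)(323)) = 30.181.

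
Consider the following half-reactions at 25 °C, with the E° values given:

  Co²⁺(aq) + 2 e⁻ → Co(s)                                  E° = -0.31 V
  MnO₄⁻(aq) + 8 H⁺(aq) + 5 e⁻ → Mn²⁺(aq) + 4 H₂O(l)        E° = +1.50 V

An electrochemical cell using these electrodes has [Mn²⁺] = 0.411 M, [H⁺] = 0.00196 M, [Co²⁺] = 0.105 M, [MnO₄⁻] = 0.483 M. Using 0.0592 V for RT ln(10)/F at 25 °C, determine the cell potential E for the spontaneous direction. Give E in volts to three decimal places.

+1.583 V

MnO₄⁻/Mn²⁺ is the cathode (higher E°), Co²⁺/Co the anode: E°cell = +1.50 − (-0.31) = +1.81 V, n = 10.
Overall: 2 MnO₄⁻(aq) + 16 H⁺(aq) + 5 Co(s) → 2 Mn²⁺(aq) + 8 H₂O(l) + 5 Co²⁺(aq)
Q = [Mn²⁺]^2·[Co²⁺]^5 / ([MnO₄⁻]^2·[H⁺]^16); log Q = 38.290.
E = E° − (0.0592/n) log Q = +1.81 − (0.0592/10)(38.290) = +1.583 V.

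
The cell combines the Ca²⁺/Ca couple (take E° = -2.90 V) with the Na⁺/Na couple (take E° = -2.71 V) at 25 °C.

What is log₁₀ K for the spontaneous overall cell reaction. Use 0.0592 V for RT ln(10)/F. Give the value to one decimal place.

Cathode: Na⁺/Na; anode: Ca²⁺/Ca. E°cell = +0.19 V, n = 2.
log K = nE°cell / 0.0592 = (2)(+0.19) / 0.0592 = 6.4.

6.4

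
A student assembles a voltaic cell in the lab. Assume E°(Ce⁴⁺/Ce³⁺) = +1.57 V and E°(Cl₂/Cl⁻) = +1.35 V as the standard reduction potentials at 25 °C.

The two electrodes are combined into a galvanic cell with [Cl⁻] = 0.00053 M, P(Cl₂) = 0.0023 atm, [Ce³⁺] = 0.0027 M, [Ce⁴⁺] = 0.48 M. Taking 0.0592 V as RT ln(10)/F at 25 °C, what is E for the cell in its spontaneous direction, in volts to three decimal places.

+0.237 V

Ce⁴⁺/Ce³⁺ is the cathode (higher E°), Cl₂/Cl⁻ the anode: E°cell = +1.57 − (+1.35) = +0.22 V, n = 2.
Overall: 2 Ce⁴⁺(aq) + 2 Cl⁻(aq) → 2 Ce³⁺(aq) + Cl₂(g)
Q = [Ce³⁺]^2·P(Cl₂) / ([Ce⁴⁺]^2·[Cl⁻]^2); log Q = -0.587.
E = E° − (0.0592/n) log Q = +0.22 − (0.0592/2)(-0.587) = +0.237 V.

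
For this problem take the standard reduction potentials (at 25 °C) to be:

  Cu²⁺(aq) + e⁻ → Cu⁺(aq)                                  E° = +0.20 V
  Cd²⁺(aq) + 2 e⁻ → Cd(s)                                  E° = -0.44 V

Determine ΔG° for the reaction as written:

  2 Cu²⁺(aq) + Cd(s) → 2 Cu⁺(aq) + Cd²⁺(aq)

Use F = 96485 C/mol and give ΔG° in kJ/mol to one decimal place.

As written, Cu²⁺/Cu⁺ is reduced (cathode) and Cd²⁺/Cd is oxidised (anode), so E°cell = (+0.20) − (-0.44) = +0.64 V.
Balancing electrons gives n = 2.
ΔG° = −nFE° = −(2)(96485)(+0.64) = -123,501 J = -123.5 kJ/mol.

-123.5 kJ/mol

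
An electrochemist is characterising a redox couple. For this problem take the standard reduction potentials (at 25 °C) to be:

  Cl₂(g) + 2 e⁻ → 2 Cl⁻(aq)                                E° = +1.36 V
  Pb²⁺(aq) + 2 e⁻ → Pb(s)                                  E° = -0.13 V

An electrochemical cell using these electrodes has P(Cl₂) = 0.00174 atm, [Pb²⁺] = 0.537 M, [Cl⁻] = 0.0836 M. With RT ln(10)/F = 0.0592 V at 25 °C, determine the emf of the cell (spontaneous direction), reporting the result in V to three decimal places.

Cl₂/Cl⁻ is the cathode (higher E°), Pb²⁺/Pb the anode: E°cell = +1.36 − (-0.13) = +1.49 V, n = 2.
Overall: Cl₂(g) + Pb(s) → 2 Cl⁻(aq) + Pb²⁺(aq)
Q = [Cl⁻]^2·[Pb²⁺] / (P(Cl₂)); log Q = 0.334.
E = E° − (0.0592/n) log Q = +1.49 − (0.0592/2)(0.334) = +1.480 V.

+1.480 V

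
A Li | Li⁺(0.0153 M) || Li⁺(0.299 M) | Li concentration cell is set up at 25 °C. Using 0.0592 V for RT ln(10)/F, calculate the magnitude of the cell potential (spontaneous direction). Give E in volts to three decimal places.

+0.076 V

For a concentration cell E°cell = 0. The 0.299 M side is the cathode (reduction is favoured where [Li⁺] is higher).
With n = 1, E = −(0.0592/1) log([Li⁺]ₐₙ/[Li⁺]꜀ₐₜ) = −(0.0592/1) log(0.0153/0.299) = −(0.0592/1)(-1.291) = +0.076 V.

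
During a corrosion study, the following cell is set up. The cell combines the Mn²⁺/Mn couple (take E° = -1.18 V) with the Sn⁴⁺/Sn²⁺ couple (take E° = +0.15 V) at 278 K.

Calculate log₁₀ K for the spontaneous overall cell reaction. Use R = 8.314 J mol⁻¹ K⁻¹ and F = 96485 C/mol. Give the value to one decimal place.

48.2

Cathode: Sn⁴⁺/Sn²⁺; anode: Mn²⁺/Mn. E°cell = (+0.15) − (-1.18) = +1.33 V, with n = 2.
ΔG° = −nFE° = −RT ln K, so ln K = nFE°/(RT) = (2)(96485)(+1.33) / ((8.314)(278)) = 111.042.
log₁₀ K = 111.042 / ln 10 = 48.2.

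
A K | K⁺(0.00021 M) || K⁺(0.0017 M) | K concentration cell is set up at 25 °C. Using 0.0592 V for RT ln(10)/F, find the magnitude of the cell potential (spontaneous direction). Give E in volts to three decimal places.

+0.054 V

For a concentration cell E°cell = 0. The 0.0017 M side is the cathode (reduction is favoured where [K⁺] is higher).
With n = 1, E = −(0.0592/1) log([K⁺]ₐₙ/[K⁺]꜀ₐₜ) = −(0.0592/1) log(0.00021/0.0017) = −(0.0592/1)(-0.908) = +0.054 V.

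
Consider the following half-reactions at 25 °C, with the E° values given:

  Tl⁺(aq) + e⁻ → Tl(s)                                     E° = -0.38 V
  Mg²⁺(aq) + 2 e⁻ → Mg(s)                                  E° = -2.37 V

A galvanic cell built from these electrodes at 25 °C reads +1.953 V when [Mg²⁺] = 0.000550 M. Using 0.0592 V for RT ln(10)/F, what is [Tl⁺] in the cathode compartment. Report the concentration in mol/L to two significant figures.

0.0056 M

Tl⁺/Tl is the cathode, Mg²⁺/Mg the anode: E°cell = +1.99 V, n = 2.
Overall reaction: 2 Tl⁺(aq) + Mg(s) → 2 Tl(s) + Mg²⁺(aq); Q = [Mg²⁺]^1/[Tl⁺]^2.
From E = E° − (0.0592/n) log Q: log Q = (E° − E)·n/0.0592 = (+1.99 − (+1.953))·2/0.0592 = 1.2500.
So 2·log[Tl⁺] = 1·log(0.00055) − log Q = -3.2596 − (1.2500) = -4.5096; log[Tl⁺] = -4.5096 / 2 = -2.2548; [Tl⁺] = 10^(-2.2548) ≈ 0.0056 M.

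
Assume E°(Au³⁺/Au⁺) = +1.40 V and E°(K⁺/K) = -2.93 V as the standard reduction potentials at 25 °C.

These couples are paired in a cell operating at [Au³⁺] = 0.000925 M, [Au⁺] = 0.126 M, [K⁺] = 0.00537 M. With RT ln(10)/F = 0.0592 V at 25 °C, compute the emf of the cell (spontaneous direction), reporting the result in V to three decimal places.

+4.401 V

Au³⁺/Au⁺ is the cathode (higher E°), K⁺/K the anode: E°cell = +1.40 − (-2.93) = +4.33 V, n = 2.
Overall: Au³⁺(aq) + 2 K(s) → Au⁺(aq) + 2 K⁺(aq)
Q = [Au⁺]·[K⁺]^2 / ([Au³⁺]); log Q = -2.406.
E = E° − (0.0592/n) log Q = +4.33 − (0.0592/2)(-2.406) = +4.401 V.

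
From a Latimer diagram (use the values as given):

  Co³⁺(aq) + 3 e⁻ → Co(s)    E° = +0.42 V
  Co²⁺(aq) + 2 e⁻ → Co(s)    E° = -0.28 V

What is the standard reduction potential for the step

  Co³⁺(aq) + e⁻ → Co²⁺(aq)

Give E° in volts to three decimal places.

Sequential free energies add, so n₃E°₃ = n₁E°₁ + n₂E°₂.
With n₃ = 3, and the known step contributing 2×(-0.28) V, the unknown satisfies 1·E° = 3×(+0.42) − 2×(-0.28) = +1.820.
E° = +1.820 / 1 = +1.820 V.

+1.820 V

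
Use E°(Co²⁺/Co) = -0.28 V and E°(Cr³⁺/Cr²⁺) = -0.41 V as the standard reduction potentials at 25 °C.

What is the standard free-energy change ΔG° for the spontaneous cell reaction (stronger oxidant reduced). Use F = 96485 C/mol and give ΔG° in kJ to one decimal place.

-25.1 kJ

Co²⁺/Co (E° = -0.28 V) is the cathode; Cr³⁺/Cr²⁺ (E° = -0.41 V) is the anode, so E°cell = +0.13 V.
Balancing electrons gives n = 2 (lcm of 2 and 1).
ΔG° = −nFE° = −(2)(96485)(+0.13) = -25,086 J = -25.1 kJ.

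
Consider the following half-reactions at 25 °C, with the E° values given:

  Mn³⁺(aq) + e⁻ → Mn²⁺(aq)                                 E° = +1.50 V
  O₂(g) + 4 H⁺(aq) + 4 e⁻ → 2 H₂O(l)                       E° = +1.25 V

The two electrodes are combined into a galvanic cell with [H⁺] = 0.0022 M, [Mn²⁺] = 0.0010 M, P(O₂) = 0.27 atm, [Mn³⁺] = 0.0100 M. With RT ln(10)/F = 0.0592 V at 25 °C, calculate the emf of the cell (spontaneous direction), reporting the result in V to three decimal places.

Mn³⁺/Mn²⁺ is the cathode (higher E°), O₂/H₂O the anode: E°cell = +1.50 − (+1.25) = +0.25 V, n = 4.
Overall: 4 Mn³⁺(aq) + 2 H₂O(l) → 4 Mn²⁺(aq) + O₂(g) + 4 H⁺(aq)
Q = [Mn²⁺]^4·P(O₂)·[H⁺]^4 / ([Mn³⁺]^4); log Q = -15.199.
E = E° − (0.0592/n) log Q = +0.25 − (0.0592/4)(-15.199) = +0.475 V.

+0.475 V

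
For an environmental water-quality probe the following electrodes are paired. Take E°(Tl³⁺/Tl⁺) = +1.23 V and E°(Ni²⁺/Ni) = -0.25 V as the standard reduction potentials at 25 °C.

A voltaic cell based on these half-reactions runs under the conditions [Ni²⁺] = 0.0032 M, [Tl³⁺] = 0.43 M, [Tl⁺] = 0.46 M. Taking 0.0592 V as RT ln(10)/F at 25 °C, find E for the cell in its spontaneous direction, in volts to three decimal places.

+1.553 V

Tl³⁺/Tl⁺ is the cathode (higher E°), Ni²⁺/Ni the anode: E°cell = +1.23 − (-0.25) = +1.48 V, n = 2.
Overall: Tl³⁺(aq) + Ni(s) → Tl⁺(aq) + Ni²⁺(aq)
Q = [Tl⁺]·[Ni²⁺] / ([Tl³⁺]); log Q = -2.466.
E = E° − (0.0592/n) log Q = +1.48 − (0.0592/2)(-2.466) = +1.553 V.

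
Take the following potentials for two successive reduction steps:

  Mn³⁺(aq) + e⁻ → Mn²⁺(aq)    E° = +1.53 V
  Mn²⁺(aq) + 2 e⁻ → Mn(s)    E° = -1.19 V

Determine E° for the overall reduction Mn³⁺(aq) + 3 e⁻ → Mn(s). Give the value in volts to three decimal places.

-0.283 V

Standard free energies of sequential steps add: ΔG°₃ = ΔG°₁ + ΔG°₂, so n₃E°₃ = n₁E°₁ + n₂E°₂.
E°₃ = (1×+1.53 + 2×-1.19) / 3 = (-0.850) / 3 = -0.283 V.
Simply averaging or adding the two E° values would be wrong; the electron-weighted sum is required.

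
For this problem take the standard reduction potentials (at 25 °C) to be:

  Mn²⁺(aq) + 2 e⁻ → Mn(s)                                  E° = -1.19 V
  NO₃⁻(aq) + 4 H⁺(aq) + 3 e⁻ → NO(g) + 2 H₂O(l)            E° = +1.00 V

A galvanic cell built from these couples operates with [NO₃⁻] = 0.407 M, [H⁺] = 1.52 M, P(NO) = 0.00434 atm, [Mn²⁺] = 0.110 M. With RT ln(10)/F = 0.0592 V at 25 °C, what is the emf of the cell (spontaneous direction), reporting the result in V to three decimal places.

+2.272 V

NO₃⁻/NO is the cathode (higher E°), Mn²⁺/Mn the anode: E°cell = +1.00 − (-1.19) = +2.19 V, n = 6.
Overall: 2 NO₃⁻(aq) + 8 H⁺(aq) + 3 Mn(s) → 2 NO(g) + 4 H₂O(l) + 3 Mn²⁺(aq)
Q = P(NO)^2·[Mn²⁺]^3 / ([NO₃⁻]^2·[H⁺]^8); log Q = -8.275.
E = E° − (0.0592/n) log Q = +2.19 − (0.0592/6)(-8.275) = +2.272 V.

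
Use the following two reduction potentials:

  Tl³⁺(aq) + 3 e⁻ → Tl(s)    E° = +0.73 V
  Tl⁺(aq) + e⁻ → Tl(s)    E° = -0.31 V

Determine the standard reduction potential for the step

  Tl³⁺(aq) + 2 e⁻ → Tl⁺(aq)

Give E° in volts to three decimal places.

Sequential free energies add, so n₃E°₃ = n₁E°₁ + n₂E°₂.
With n₃ = 3, and the known step contributing 1×(-0.31) V, the unknown satisfies 2·E° = 3×(+0.73) − 1×(-0.31) = +2.500.
E° = +2.500 / 2 = +1.250 V.

+1.250 V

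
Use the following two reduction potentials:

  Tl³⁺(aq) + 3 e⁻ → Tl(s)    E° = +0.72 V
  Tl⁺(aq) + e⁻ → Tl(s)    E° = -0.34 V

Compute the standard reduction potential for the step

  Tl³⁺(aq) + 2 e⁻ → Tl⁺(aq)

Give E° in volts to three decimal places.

Sequential free energies add, so n₃E°₃ = n₁E°₁ + n₂E°₂.
With n₃ = 3, and the known step contributing 1×(-0.34) V, the unknown satisfies 2·E° = 3×(+0.72) − 1×(-0.34) = +2.500.
E° = +2.500 / 2 = +1.250 V.

+1.250 V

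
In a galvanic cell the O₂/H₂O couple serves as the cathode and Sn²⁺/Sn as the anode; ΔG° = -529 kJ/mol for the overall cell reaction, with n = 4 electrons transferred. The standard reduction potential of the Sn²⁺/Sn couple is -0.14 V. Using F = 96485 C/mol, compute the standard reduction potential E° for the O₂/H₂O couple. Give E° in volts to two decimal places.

E°cell = −ΔG°/(nF) = −(-529×10³)/((4)(96485)) = +1.371 V.
Since O₂/H₂O is the cathode and Sn²⁺/Sn the anode, E°cell = E°(O₂/H₂O) − E°(Sn²⁺/Sn).
So E°(O₂/H₂O) = E°cell + E°(Sn²⁺/Sn) = +1.371 + (-0.14) = +1.23 V.

+1.23 V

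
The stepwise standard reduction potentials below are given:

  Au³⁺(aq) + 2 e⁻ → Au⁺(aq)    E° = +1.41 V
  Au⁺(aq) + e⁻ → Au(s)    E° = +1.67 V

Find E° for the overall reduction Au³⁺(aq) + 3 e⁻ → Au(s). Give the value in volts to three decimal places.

+1.497 V

Standard free energies of sequential steps add: ΔG°₃ = ΔG°₁ + ΔG°₂, so n₃E°₃ = n₁E°₁ + n₂E°₂.
E°₃ = (2×+1.41 + 1×+1.67) / 3 = (+4.490) / 3 = +1.497 V.
E° values themselves are not directly additive — weighting by electron count is essential.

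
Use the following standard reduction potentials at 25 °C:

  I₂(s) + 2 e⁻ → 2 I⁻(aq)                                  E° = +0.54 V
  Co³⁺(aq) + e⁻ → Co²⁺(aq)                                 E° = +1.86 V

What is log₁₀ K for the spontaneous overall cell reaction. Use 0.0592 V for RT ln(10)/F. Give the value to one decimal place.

44.6

Cathode: Co³⁺/Co²⁺; anode: I₂/I⁻. E°cell = +1.32 V, n = 2.
log K = nE°cell / 0.0592 = (2)(+1.32) / 0.0592 = 44.6.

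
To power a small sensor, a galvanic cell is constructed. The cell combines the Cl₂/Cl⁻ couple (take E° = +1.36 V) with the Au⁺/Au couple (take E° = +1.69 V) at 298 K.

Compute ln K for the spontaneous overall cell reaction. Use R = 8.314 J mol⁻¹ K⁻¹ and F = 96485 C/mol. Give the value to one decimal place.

Cathode: Au⁺/Au; anode: Cl₂/Cl⁻. E°cell = (+1.69) − (+1.36) = +0.33 V, with n = 2.
ΔG° = −nFE° = −RT ln K, so ln K = nFE°/(RT) = (2)(96485)(+0.33) / ((8.314)(298)) = 25.703.

25.7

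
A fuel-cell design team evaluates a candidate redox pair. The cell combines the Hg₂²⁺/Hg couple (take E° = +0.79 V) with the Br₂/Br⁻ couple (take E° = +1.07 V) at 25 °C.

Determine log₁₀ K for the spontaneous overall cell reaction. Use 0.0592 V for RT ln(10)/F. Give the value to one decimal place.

9.5

Cathode: Br₂/Br⁻; anode: Hg₂²⁺/Hg. E°cell = +0.28 V, n = 2.
log K = nE°cell / 0.0592 = (2)(+0.28) / 0.0592 = 9.5.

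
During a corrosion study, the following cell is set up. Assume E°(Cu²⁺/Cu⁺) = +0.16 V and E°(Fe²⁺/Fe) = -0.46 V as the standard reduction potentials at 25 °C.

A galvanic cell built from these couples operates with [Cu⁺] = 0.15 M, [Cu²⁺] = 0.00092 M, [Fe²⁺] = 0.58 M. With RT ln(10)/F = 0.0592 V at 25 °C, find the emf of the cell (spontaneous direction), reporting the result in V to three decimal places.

+0.496 V

Cu²⁺/Cu⁺ is the cathode (higher E°), Fe²⁺/Fe the anode: E°cell = +0.16 − (-0.46) = +0.62 V, n = 2.
Overall: 2 Cu²⁺(aq) + Fe(s) → 2 Cu⁺(aq) + Fe²⁺(aq)
Q = [Cu⁺]^2·[Fe²⁺] / ([Cu²⁺]^2); log Q = 4.188.
E = E° − (0.0592/n) log Q = +0.62 − (0.0592/2)(4.188) = +0.496 V.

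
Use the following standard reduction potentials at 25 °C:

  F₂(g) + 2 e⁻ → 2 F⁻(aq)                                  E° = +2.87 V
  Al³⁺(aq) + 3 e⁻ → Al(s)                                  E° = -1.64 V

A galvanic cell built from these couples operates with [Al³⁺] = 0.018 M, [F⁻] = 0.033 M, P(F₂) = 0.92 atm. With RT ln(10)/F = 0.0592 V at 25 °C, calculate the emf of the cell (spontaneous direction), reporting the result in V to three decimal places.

+4.631 V

F₂/F⁻ is the cathode (higher E°), Al³⁺/Al the anode: E°cell = +2.87 − (-1.64) = +4.51 V, n = 6.
Overall: 3 F₂(g) + 2 Al(s) → 6 F⁻(aq) + 2 Al³⁺(aq)
Q = [F⁻]^6·[Al³⁺]^2 / (P(F₂)^3); log Q = -12.270.
E = E° − (0.0592/n) log Q = +4.51 − (0.0592/6)(-12.270) = +4.631 V.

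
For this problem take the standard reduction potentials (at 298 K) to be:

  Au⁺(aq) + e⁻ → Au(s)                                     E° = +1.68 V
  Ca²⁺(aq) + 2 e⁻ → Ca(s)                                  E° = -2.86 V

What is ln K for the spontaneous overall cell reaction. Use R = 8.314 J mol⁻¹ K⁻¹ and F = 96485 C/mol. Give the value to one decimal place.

Cathode: Au⁺/Au; anode: Ca²⁺/Ca. E°cell = (+1.68) − (-2.86) = +4.54 V, with n = 2.
ΔG° = −nFE° = −RT ln K, so ln K = nFE°/(RT) = (2)(96485)(+4.54) / ((8.314)(298)) = 353.606.

353.6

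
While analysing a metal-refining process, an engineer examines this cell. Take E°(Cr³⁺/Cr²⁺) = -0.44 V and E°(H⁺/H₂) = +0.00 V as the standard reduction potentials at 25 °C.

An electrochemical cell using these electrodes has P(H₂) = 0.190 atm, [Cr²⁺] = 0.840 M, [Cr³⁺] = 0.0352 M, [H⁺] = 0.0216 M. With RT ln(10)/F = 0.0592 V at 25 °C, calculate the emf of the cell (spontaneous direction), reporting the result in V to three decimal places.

H⁺/H₂ is the cathode (higher E°), Cr³⁺/Cr²⁺ the anode: E°cell = +0.00 − (-0.44) = +0.44 V, n = 2.
Overall: 2 H⁺(aq) + 2 Cr²⁺(aq) → H₂(g) + 2 Cr³⁺(aq)
Q = P(H₂)·[Cr³⁺]^2 / ([H⁺]^2·[Cr²⁺]^2); log Q = -0.146.
E = E° − (0.0592/n) log Q = +0.44 − (0.0592/2)(-0.146) = +0.444 V.

+0.444 V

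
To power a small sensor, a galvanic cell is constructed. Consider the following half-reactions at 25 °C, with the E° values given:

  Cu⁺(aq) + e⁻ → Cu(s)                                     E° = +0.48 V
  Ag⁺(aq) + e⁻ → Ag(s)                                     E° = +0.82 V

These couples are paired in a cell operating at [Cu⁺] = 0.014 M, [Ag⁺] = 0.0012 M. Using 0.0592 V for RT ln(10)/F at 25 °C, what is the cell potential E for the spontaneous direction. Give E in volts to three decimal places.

+0.277 V

Ag⁺/Ag is the cathode (higher E°), Cu⁺/Cu the anode: E°cell = +0.82 − (+0.48) = +0.34 V, n = 1.
Overall: Ag⁺(aq) + Cu(s) → Ag(s) + Cu⁺(aq)
Q = [Cu⁺] / ([Ag⁺]); log Q = 1.067.
E = E° − (0.0592/n) log Q = +0.34 − (0.0592/1)(1.067) = +0.277 V.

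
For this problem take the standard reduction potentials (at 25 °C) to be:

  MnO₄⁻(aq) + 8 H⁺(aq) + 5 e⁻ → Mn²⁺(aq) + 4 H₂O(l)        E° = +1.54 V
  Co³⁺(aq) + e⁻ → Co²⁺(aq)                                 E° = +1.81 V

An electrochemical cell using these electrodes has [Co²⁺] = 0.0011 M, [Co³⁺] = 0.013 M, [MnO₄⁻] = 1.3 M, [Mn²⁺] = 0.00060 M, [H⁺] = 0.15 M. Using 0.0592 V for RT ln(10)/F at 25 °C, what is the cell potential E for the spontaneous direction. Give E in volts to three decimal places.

Co³⁺/Co²⁺ is the cathode (higher E°), MnO₄⁻/Mn²⁺ the anode: E°cell = +1.81 − (+1.54) = +0.27 V, n = 5.
Overall: 5 Co³⁺(aq) + Mn²⁺(aq) + 4 H₂O(l) → 5 Co²⁺(aq) + MnO₄⁻(aq) + 8 H⁺(aq)
Q = [Co²⁺]^5·[MnO₄⁻]·[H⁺]^8 / ([Co³⁺]^5·[Mn²⁺]); log Q = -8.618.
E = E° − (0.0592/n) log Q = +0.27 − (0.0592/5)(-8.618) = +0.372 V.

+0.372 V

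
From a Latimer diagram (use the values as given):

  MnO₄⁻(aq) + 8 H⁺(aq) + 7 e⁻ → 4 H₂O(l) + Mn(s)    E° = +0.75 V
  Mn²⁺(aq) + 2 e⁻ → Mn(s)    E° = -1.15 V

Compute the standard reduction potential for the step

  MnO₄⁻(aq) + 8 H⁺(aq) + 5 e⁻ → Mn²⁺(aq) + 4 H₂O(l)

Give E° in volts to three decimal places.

+1.510 V

Sequential free energies add, so n₃E°₃ = n₁E°₁ + n₂E°₂.
With n₃ = 7, and the known step contributing 2×(-1.15) V, the unknown satisfies 5·E° = 7×(+0.75) − 2×(-1.15) = +7.550.
E° = +7.550 / 5 = +1.510 V.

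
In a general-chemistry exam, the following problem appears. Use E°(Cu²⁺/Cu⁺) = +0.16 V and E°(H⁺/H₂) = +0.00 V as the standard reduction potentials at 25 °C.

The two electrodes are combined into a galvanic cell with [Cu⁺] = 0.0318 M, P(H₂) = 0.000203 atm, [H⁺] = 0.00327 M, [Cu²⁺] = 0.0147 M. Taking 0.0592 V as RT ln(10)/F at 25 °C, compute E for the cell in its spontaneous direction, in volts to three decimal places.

Cu²⁺/Cu⁺ is the cathode (higher E°), H⁺/H₂ the anode: E°cell = +0.16 − (+0.00) = +0.16 V, n = 2.
Overall: 2 Cu²⁺(aq) + H₂(g) → 2 Cu⁺(aq) + 2 H⁺(aq)
Q = [Cu⁺]^2·[H⁺]^2 / ([Cu²⁺]^2·P(H₂)); log Q = -0.608.
E = E° − (0.0592/n) log Q = +0.16 − (0.0592/2)(-0.608) = +0.178 V.

+0.178 V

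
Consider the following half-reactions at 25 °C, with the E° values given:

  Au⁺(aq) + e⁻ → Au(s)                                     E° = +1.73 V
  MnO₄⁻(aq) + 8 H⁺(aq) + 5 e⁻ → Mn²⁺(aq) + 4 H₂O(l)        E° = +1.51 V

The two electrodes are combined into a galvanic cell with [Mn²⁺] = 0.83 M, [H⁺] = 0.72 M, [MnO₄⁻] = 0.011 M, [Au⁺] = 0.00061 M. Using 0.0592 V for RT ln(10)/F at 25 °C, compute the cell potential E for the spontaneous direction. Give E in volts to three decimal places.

Au⁺/Au is the cathode (higher E°), MnO₄⁻/Mn²⁺ the anode: E°cell = +1.73 − (+1.51) = +0.22 V, n = 5.
Overall: 5 Au⁺(aq) + Mn²⁺(aq) + 4 H₂O(l) → 5 Au(s) + MnO₄⁻(aq) + 8 H⁺(aq)
Q = [MnO₄⁻]·[H⁺]^8 / ([Au⁺]^5·[Mn²⁺]); log Q = 13.054.
E = E° − (0.0592/n) log Q = +0.22 − (0.0592/5)(13.054) = +0.065 V.

+0.065 V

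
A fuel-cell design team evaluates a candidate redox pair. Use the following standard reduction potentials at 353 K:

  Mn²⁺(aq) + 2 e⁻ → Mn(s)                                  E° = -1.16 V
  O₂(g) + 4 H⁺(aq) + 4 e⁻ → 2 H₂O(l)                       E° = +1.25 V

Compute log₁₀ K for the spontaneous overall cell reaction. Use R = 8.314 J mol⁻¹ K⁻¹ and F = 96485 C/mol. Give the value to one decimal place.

Cathode: O₂/H₂O; anode: Mn²⁺/Mn. E°cell = (+1.25) − (-1.16) = +2.41 V, with n = 4.
ΔG° = −nFE° = −RT ln K, so ln K = nFE°/(RT) = (4)(96485)(+2.41) / ((8.314)(353)) = 316.922.
log₁₀ K = 316.922 / ln 10 = 137.6.

137.6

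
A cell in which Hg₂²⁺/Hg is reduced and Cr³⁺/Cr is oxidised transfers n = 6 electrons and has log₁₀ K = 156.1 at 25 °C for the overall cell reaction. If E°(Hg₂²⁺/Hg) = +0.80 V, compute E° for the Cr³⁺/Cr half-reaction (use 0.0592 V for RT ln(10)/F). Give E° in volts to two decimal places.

E°cell = (0.0592/n)·log K = (0.0592/6)(156.1) = +1.540 V.
Since Hg₂²⁺/Hg is the cathode and Cr³⁺/Cr the anode, E°cell = E°(Hg₂²⁺/Hg) − E°(Cr³⁺/Cr).
So E°(Cr³⁺/Cr) = E°(Hg₂²⁺/Hg) − E°cell = (+0.80) − (+1.540) = -0.74 V.

-0.74 V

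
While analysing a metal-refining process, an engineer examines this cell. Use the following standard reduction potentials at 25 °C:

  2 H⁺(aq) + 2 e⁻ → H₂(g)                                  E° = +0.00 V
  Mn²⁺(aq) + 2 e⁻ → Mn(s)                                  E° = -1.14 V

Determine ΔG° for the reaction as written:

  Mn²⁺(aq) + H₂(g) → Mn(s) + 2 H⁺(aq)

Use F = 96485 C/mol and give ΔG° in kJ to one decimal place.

+220.0 kJ

As written, Mn²⁺/Mn is reduced (cathode) and H⁺/H₂ is oxidised (anode), so E°cell = (-1.14) − (+0.00) = -1.14 V.
Balancing electrons gives n = 2.
ΔG° = −nFE° = −(2)(96485)(-1.14) = 219,986 J = +220.0 kJ.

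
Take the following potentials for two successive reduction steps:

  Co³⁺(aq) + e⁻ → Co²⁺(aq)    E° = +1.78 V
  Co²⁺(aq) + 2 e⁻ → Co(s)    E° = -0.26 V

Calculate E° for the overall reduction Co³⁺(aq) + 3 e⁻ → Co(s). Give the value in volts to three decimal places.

Standard free energies of sequential steps add: ΔG°₃ = ΔG°₁ + ΔG°₂, so n₃E°₃ = n₁E°₁ + n₂E°₂.
E°₃ = (1×+1.78 + 2×-0.26) / 3 = (+1.260) / 3 = +0.420 V.
Simply averaging or adding the two E° values would be wrong; the electron-weighted sum is required.

+0.420 V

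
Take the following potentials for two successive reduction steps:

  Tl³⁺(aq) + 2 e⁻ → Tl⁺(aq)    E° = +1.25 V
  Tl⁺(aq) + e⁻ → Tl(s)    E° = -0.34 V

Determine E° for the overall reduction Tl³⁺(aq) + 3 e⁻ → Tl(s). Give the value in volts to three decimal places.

Standard free energies of sequential steps add: ΔG°₃ = ΔG°₁ + ΔG°₂, so n₃E°₃ = n₁E°₁ + n₂E°₂.
E°₃ = (2×+1.25 + 1×-0.34) / 3 = (+2.160) / 3 = +0.720 V.

+0.720 V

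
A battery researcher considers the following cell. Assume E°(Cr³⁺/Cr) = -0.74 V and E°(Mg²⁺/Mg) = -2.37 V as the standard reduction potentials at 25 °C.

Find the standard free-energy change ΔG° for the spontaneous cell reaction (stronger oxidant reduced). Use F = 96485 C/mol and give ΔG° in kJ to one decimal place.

Cr³⁺/Cr (E° = -0.74 V) is the cathode; Mg²⁺/Mg (E° = -2.37 V) is the anode, so E°cell = +1.63 V.
Balancing electrons gives n = 6 (lcm of 3 and 2).
ΔG° = −nFE° = −(6)(96485)(+1.63) = -943,623 J = -943.6 kJ.

-943.6 kJ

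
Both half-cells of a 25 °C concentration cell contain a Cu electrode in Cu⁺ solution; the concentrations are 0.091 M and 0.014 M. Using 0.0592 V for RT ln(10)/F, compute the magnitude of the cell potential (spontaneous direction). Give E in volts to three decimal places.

For a concentration cell E°cell = 0. The 0.091 M side is the cathode (reduction is favoured where [Cu⁺] is higher).
With n = 1, E = −(0.0592/1) log([Cu⁺]ₐₙ/[Cu⁺]꜀ₐₜ) = −(0.0592/1) log(0.014/0.091) = −(0.0592/1)(-0.813) = +0.048 V.

+0.048 V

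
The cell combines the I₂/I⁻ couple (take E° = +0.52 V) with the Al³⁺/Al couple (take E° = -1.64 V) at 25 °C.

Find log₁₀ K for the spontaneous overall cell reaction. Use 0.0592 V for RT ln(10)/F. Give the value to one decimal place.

218.9

Cathode: I₂/I⁻; anode: Al³⁺/Al. E°cell = +2.16 V, n = 6.
log K = nE°cell / 0.0592 = (6)(+2.16) / 0.0592 = 218.9.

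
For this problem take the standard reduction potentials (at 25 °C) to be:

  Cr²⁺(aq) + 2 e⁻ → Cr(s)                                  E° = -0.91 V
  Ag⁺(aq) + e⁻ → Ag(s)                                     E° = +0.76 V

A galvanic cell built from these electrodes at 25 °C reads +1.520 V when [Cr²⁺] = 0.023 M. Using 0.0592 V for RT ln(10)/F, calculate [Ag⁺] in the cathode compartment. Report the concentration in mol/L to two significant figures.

0.00044 M

Ag⁺/Ag is the cathode, Cr²⁺/Cr the anode: E°cell = +1.67 V, n = 2.
Overall reaction: 2 Ag⁺(aq) + Cr(s) → 2 Ag(s) + Cr²⁺(aq); Q = [Cr²⁺]^1/[Ag⁺]^2.
From E = E° − (0.0592/n) log Q: log Q = (E° − E)·n/0.0592 = (+1.67 − (+1.520))·2/0.0592 = 5.0676.
So 2·log[Ag⁺] = 1·log(0.023) − log Q = -1.6383 − (5.0676) = -6.7059; log[Ag⁺] = -6.7059 / 2 = -3.3529; [Ag⁺] = 10^(-3.3529) ≈ 0.00044 M.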